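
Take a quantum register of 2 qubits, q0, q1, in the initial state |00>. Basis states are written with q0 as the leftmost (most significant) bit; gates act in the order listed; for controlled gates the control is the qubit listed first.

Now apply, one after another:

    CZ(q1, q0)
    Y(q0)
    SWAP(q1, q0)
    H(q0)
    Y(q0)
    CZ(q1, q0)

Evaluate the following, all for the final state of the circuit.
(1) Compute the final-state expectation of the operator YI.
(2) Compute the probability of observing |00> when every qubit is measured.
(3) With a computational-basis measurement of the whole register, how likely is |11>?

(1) In the final state, YI has expectation 0.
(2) The probability of measuring |00> is 0.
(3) A full measurement returns |11> with probability 1/2.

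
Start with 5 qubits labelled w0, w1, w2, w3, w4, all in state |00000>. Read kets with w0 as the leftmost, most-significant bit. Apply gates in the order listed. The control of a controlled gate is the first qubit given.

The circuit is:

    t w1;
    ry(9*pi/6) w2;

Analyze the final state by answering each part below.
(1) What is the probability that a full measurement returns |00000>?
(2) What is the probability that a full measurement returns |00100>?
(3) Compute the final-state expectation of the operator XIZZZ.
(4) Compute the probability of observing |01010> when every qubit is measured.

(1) Outcome |00000> occurs with probability 1/2.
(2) A full measurement returns |00100> with probability 1/2.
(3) The observable XIZZZ averages to 0.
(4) Outcome |01010> occurs with probability 0.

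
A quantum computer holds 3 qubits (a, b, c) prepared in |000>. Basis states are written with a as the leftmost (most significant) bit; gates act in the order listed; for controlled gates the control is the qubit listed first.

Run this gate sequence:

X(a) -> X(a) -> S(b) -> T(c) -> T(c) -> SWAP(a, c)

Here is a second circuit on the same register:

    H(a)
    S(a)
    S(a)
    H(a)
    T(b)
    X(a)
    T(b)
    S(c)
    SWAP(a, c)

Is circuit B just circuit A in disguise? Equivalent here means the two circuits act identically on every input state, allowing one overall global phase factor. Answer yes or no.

Yes — the two circuits implement the same unitary up to a global phase.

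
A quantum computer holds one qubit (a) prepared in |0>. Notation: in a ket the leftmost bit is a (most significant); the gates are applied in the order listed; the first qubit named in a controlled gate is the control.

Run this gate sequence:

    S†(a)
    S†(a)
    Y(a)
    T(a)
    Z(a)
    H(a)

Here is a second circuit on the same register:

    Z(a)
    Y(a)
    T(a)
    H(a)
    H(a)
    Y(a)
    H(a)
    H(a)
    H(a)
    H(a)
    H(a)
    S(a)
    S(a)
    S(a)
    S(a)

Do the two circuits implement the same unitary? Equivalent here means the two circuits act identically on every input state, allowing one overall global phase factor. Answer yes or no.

No: there is an input state on which the two circuits produce genuinely different outputs (not merely differing by a phase).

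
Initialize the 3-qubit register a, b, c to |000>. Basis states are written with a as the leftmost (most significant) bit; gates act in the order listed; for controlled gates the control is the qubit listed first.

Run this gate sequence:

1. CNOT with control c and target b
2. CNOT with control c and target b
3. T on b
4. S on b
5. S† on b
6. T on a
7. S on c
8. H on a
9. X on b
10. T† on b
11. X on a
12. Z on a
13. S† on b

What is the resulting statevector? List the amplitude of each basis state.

The resulting statevector has amplitude -sqrt(2)*exp(I*pi/4)/2 on |010>, sqrt(2)*exp(I*pi/4)/2 on |110>, and 0 on every other basis state. Key observation: steps 1-2 multiply out to the identity, so the circuit reduces to the remaining gates.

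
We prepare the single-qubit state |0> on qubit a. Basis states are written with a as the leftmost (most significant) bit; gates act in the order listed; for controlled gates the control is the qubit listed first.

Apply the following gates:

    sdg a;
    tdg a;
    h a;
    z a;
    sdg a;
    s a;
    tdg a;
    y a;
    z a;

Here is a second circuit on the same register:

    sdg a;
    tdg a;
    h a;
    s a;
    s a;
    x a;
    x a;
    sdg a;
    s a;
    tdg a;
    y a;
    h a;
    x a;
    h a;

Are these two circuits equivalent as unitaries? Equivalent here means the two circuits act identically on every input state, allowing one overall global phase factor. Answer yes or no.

Yes — the two circuits implement the same unitary up to a global phase.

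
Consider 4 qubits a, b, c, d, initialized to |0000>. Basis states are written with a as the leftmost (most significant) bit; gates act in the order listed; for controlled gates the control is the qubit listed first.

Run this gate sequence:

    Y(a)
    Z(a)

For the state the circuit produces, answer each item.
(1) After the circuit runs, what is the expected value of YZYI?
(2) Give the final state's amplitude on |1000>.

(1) In the final state, YZYI has expectation 0.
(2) The final state's coefficient on |1000> equals -I.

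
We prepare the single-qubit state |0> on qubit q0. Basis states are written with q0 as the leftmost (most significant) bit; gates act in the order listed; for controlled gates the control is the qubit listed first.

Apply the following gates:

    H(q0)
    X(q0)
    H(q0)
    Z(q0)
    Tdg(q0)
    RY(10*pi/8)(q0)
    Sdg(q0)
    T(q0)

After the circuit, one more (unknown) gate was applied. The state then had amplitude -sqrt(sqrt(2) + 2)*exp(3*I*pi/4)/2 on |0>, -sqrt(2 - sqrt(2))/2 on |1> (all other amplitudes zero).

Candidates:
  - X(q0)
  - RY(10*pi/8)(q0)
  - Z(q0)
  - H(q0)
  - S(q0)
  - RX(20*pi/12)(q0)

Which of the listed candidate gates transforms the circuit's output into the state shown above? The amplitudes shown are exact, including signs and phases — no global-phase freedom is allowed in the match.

The unique candidate consistent with the amplitudes is X(q0). Key observation: gates 1-4 undo each other exactly, leaving only the rest of the circuit to track.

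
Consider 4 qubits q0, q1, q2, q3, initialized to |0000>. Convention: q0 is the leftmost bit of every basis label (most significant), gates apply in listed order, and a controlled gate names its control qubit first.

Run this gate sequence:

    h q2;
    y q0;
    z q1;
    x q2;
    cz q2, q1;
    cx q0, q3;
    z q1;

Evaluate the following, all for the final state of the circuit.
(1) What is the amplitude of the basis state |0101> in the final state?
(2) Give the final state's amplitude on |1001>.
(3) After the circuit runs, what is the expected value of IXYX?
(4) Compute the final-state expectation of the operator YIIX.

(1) The final state's coefficient on |0101> equals 0.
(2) |1001> carries amplitude sqrt(2)*I/2 in the final state.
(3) In the final state, IXYX has expectation 0.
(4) The observable YIIX averages to 0.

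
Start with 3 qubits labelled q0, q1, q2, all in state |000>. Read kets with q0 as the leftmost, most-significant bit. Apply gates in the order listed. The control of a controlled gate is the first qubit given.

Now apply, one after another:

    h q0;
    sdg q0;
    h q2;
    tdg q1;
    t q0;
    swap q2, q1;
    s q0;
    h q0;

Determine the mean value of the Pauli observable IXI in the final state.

The observable IXI averages to 1.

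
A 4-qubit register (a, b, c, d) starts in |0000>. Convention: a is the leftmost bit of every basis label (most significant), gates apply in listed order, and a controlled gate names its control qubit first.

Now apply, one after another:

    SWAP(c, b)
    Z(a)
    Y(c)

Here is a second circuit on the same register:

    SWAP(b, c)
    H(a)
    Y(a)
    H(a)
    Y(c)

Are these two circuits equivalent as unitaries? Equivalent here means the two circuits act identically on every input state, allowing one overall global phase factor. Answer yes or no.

No: there is an input state on which the two circuits produce genuinely different outputs (not merely differing by a phase).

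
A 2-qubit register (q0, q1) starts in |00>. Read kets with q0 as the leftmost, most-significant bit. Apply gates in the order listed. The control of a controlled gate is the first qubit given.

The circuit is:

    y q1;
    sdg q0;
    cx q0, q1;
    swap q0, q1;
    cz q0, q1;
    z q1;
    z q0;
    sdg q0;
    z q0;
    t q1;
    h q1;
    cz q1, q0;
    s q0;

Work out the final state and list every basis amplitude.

After the circuit, the state carries amplitude 0 on |00>, 0 on |01>, sqrt(2)*I/2 on |10>, -sqrt(2)*I/2 on |11>.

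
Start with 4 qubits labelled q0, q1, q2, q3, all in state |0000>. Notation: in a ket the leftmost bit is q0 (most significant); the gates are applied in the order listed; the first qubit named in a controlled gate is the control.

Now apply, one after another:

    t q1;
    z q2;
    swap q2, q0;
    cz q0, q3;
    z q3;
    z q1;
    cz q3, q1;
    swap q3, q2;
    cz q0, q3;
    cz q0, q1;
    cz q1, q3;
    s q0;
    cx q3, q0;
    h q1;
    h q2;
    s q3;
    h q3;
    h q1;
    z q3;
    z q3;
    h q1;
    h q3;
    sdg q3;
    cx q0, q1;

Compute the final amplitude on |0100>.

|0100> carries amplitude 1/2 in the final state. Key observation: the block from step 16 through step 23 cancels to the identity and can be dropped.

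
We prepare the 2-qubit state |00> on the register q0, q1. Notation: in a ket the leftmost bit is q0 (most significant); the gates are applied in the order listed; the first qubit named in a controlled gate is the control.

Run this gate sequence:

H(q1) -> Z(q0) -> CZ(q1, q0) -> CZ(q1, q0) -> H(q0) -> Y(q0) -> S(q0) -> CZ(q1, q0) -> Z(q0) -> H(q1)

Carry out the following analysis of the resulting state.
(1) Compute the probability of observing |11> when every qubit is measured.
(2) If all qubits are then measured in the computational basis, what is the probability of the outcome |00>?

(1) A full measurement returns |11> with probability 1/2.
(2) The probability of measuring |00> is 1/2.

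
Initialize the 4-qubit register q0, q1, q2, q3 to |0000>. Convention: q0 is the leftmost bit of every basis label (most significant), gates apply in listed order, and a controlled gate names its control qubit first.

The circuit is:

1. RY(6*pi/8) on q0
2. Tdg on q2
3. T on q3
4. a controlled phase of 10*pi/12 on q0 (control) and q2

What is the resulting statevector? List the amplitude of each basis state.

The final amplitudes are sqrt(2 - sqrt(2))/2 on |0000>, sqrt(sqrt(2) + 2)/2 on |1000>, and 0 on every other basis state.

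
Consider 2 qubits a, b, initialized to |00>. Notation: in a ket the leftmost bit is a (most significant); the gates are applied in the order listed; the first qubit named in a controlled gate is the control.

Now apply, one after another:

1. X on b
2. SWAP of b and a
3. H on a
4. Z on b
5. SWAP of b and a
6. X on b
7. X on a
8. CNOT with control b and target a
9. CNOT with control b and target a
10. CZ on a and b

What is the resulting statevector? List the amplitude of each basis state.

The resulting statevector has amplitude 0 on |00>, 0 on |01>, -sqrt(2)/2 on |10>, -sqrt(2)/2 on |11>. Key observation: gates 8-9 undo each other exactly, leaving only the rest of the circuit to track.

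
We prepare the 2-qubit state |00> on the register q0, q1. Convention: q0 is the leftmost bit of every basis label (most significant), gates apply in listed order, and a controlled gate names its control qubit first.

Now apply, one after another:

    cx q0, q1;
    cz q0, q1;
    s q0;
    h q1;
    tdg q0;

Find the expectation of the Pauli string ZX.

The expectation value of ZX is 1.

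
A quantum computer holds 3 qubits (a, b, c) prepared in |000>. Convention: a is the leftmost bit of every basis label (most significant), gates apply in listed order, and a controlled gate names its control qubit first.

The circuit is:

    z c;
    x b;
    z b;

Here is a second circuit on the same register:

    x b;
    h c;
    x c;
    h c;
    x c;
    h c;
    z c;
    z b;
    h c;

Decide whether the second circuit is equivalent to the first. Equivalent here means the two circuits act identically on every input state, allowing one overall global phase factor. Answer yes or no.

Yes, they are equivalent — the unitaries differ by at most a global phase.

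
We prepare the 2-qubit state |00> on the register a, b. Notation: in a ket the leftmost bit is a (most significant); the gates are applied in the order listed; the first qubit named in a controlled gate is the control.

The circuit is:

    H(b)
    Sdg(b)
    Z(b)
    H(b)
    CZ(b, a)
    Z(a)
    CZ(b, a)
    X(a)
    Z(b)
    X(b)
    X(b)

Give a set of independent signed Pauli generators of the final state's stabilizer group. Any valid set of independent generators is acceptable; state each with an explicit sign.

One valid set of independent stabilizer generators is +IY, -ZI (any independent generating set of the same group is equally correct).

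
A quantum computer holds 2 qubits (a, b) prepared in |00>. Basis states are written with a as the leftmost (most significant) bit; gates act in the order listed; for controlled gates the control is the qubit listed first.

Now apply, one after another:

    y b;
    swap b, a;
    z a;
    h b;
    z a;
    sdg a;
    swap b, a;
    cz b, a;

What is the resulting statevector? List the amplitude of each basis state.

The resulting statevector has amplitude 0 on |00>, sqrt(2)/2 on |01>, 0 on |10>, -sqrt(2)/2 on |11>.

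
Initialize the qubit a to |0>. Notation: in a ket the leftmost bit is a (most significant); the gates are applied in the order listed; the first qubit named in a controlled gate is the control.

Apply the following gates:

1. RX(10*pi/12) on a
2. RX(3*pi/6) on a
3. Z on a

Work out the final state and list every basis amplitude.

The resulting statevector has amplitude -1/2 on |0>, sqrt(3)*I/2 on |1>.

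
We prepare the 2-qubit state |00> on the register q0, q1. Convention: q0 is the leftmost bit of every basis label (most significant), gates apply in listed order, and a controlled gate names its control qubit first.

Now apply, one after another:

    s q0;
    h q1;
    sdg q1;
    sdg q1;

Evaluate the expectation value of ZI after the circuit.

The observable ZI averages to 1.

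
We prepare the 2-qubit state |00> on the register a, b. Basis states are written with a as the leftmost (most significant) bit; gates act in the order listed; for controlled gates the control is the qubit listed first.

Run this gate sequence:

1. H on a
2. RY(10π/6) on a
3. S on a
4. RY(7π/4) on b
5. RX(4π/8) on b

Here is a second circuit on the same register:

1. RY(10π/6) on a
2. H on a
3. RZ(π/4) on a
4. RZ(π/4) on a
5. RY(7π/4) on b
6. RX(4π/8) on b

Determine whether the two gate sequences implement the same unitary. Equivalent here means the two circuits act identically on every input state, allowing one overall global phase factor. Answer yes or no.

No — the two circuits implement different unitaries, even allowing a global phase.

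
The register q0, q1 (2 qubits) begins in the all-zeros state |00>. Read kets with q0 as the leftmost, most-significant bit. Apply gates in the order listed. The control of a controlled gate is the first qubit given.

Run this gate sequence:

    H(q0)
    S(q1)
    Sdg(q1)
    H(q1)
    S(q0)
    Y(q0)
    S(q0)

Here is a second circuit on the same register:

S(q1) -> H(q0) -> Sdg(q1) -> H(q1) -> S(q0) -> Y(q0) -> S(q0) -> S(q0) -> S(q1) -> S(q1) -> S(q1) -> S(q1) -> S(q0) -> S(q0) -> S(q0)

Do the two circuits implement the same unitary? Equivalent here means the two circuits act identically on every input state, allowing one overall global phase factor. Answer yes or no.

Yes, they are equivalent — the unitaries differ by at most a global phase.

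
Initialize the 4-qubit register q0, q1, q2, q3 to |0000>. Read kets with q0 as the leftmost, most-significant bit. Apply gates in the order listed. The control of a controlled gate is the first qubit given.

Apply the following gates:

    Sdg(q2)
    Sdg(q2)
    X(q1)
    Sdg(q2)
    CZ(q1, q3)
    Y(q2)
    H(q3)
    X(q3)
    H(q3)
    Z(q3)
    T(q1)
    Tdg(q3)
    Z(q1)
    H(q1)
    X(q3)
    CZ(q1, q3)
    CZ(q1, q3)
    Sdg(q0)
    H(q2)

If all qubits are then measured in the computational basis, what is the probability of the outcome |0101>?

Outcome |0101> occurs with probability 1/4.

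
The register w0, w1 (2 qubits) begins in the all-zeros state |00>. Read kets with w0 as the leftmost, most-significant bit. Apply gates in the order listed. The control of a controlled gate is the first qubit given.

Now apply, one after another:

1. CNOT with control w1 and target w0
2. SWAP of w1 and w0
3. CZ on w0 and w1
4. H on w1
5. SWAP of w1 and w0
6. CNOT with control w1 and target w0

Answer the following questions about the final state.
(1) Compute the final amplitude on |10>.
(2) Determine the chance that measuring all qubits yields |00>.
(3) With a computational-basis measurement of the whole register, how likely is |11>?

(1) The amplitude on |10> is sqrt(2)/2.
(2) The probability of measuring |00> is 1/2.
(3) The probability of measuring |11> is 0.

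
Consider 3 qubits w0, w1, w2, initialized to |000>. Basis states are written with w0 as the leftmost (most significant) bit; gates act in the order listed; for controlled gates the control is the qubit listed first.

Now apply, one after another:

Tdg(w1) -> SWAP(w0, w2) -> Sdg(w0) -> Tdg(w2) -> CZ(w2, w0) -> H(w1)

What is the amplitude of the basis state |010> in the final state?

The final state's coefficient on |010> equals sqrt(2)/2.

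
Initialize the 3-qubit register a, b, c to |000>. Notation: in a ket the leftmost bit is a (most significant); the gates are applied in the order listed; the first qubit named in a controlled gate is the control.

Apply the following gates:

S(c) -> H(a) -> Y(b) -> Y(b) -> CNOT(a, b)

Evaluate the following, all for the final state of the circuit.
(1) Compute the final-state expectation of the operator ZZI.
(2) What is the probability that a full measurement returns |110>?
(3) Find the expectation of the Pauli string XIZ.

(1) The observable ZZI averages to 1.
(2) The probability of measuring |110> is 1/2.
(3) In the final state, XIZ has expectation 0.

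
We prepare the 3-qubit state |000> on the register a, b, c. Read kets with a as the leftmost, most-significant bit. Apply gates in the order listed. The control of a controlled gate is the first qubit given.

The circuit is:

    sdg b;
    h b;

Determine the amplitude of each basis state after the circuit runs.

The resulting statevector has amplitude sqrt(2)/2 on |000>, sqrt(2)/2 on |010>, and 0 on every other basis state.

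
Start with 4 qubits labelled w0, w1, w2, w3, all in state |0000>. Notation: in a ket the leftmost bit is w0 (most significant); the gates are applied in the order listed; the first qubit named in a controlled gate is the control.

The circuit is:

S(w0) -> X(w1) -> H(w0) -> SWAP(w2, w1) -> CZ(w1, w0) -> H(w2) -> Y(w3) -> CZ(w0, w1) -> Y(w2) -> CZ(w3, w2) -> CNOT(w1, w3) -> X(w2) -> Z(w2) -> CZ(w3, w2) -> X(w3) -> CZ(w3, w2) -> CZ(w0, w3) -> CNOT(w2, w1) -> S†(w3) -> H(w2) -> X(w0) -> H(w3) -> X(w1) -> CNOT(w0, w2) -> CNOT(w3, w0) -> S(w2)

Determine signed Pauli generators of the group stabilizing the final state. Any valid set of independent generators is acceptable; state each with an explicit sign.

The stabilizer group can be generated by -XZII, -ZXZZ, -IZYI, -IZIX, among other valid generating sets.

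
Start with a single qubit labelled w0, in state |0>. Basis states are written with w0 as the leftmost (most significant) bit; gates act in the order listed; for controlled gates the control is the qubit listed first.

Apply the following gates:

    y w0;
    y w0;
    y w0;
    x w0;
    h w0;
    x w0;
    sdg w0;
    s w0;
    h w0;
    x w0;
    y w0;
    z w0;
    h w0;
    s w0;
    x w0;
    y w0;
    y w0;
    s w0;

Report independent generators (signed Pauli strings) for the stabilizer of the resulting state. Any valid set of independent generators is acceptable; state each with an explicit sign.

The final state is stabilized by the group generated by +X; other independent generating sets are equally valid.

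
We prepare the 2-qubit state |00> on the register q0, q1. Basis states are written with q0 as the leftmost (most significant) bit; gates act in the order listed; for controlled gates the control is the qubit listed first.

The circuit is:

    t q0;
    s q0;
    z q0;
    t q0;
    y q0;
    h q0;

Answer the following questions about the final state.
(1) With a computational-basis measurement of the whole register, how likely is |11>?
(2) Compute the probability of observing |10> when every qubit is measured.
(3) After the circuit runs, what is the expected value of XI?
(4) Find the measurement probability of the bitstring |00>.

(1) A full measurement returns |11> with probability 0.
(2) A full measurement returns |10> with probability 1/2.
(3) The expectation value of XI is -1.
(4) The probability of measuring |00> is 1/2.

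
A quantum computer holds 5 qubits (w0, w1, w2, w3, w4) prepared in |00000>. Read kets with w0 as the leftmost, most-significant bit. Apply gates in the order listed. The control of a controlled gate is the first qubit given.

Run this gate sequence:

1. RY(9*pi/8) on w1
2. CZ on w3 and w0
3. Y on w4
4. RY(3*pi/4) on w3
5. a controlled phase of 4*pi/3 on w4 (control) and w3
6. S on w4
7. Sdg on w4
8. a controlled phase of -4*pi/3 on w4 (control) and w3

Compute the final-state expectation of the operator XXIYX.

The observable XXIYX averages to 0. Key observation: gates 5-8 undo each other exactly, leaving only the rest of the circuit to track.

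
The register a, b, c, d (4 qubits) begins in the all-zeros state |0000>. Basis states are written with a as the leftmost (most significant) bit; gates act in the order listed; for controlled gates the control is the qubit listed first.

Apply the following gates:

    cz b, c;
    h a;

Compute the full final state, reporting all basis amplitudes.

The final amplitudes are sqrt(2)/2 on |0000>, sqrt(2)/2 on |1000>, and 0 on every other basis state.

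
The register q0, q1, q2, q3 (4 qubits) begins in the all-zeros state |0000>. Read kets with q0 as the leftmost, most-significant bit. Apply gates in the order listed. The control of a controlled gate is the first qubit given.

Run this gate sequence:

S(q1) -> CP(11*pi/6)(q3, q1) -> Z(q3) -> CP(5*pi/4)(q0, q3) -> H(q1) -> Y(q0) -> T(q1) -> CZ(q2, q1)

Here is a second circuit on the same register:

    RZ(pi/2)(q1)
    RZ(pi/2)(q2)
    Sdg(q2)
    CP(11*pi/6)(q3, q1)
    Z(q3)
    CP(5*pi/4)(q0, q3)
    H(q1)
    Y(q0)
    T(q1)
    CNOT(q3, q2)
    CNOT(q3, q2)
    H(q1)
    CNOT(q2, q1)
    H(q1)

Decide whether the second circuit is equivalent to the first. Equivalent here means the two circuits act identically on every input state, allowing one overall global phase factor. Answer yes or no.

Yes, they are equivalent — the unitaries differ by at most a global phase.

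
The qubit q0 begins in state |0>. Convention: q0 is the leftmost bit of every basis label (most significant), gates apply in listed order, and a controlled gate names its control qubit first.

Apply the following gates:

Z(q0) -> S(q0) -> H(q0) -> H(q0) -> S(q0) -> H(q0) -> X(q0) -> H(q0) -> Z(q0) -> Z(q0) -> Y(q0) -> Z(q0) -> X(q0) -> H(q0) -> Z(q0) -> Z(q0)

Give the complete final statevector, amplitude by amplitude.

The resulting statevector has amplitude -sqrt(2)*I/2 on |0>, -sqrt(2)*I/2 on |1>. Key observation: steps 6-9 multiply out to the identity, so the circuit reduces to the remaining gates.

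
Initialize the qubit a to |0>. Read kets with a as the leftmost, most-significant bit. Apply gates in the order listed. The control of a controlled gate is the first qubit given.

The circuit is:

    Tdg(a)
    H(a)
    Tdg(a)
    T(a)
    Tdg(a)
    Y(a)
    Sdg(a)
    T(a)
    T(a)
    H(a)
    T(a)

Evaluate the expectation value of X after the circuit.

The expectation value of X is -1/2.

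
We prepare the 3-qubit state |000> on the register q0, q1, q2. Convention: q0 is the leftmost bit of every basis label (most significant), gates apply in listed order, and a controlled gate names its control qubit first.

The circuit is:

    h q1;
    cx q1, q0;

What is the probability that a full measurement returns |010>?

Outcome |010> occurs with probability 0.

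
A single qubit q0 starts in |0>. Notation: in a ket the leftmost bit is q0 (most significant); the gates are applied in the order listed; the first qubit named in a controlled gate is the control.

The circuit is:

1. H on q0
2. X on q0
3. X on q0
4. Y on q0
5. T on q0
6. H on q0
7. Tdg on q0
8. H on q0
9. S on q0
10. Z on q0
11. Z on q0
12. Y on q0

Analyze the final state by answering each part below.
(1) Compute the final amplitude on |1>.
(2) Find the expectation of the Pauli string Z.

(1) |1> carries amplitude sqrt(2)*(2 - exp(I*pi/4) - exp(3*I*pi/4))/4 in the final state.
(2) The observable Z averages to -1/2.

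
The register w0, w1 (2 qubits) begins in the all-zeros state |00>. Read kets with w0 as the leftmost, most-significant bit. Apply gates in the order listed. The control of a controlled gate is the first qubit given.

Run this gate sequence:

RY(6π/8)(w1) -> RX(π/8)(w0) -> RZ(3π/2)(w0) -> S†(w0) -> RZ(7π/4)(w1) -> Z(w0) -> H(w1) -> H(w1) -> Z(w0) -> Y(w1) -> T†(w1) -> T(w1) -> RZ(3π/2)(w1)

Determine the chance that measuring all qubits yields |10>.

The probability of measuring |10> is (2 - sqrt(sqrt(2) + 2))*(sqrt(2) + 2)/16. Key observation: gates 7-8 undo each other exactly, leaving only the rest of the circuit to track.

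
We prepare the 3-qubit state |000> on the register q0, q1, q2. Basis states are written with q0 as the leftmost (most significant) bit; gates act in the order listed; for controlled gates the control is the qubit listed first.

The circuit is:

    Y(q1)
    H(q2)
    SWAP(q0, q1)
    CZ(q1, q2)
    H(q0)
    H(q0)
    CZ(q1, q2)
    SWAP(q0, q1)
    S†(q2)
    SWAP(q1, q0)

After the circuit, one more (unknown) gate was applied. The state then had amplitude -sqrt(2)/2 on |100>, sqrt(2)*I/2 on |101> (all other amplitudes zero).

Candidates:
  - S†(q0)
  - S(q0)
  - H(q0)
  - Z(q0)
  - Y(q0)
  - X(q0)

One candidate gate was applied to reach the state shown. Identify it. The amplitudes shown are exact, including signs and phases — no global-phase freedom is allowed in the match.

The unique candidate consistent with the amplitudes is S(q0). Key observation: the block from step 3 through step 8 cancels to the identity and can be dropped.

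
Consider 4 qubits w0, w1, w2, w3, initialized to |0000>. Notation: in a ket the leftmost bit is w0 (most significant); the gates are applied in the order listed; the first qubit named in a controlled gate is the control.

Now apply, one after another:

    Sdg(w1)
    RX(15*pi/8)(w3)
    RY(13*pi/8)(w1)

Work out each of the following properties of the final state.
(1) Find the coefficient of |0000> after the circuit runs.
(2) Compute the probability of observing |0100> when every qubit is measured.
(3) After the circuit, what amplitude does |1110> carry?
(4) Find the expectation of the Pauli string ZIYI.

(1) The amplitude on |0000> is sqrt(2)/4 + sqrt(sqrt(2) + 2)/4.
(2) The probability of measuring |0100> is sin(3*pi/16)**2*cos(pi/16)**2.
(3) The amplitude on |1110> is 0.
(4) The observable ZIYI averages to 0.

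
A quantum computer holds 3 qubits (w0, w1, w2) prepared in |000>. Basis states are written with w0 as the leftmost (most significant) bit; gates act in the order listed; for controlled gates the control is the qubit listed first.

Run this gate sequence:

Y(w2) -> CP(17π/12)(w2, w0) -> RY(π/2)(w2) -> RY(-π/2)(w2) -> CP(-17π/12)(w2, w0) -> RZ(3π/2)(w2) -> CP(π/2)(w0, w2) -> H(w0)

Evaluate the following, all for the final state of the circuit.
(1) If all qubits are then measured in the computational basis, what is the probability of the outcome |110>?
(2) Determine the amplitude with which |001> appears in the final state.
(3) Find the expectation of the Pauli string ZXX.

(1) A full measurement returns |110> with probability 0. Key observation: steps 2-5 multiply out to the identity, so the circuit reduces to the remaining gates.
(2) The amplitude on |001> is -sqrt(2)*exp(I*pi/4)/2.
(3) In the final state, ZXX has expectation 0.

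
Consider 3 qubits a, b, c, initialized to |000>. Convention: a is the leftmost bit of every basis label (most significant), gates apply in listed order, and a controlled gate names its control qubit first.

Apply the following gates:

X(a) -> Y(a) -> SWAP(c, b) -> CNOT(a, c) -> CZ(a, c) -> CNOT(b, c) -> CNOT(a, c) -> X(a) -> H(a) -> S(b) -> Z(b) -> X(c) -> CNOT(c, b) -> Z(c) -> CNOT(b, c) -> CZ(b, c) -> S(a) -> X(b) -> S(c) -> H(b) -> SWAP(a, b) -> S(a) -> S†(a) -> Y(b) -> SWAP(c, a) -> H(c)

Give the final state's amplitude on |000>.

|000> carries amplitude -sqrt(2)*I/2 in the final state.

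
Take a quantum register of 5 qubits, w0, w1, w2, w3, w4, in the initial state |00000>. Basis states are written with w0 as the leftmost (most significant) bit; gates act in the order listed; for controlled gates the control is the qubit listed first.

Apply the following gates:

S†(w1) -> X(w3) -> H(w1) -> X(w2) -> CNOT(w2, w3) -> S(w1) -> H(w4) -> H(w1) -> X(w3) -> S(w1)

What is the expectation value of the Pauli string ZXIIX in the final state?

In the final state, ZXIIX has expectation 1.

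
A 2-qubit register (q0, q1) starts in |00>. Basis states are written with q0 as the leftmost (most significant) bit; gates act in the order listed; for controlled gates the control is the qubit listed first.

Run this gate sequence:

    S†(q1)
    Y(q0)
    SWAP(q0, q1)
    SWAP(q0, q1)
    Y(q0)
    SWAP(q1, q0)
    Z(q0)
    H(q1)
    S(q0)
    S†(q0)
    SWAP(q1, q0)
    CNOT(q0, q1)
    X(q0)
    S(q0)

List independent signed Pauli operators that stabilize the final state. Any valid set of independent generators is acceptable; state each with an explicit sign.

The final state is stabilized by the group generated by -XY, -ZZ; other independent generating sets are equally valid.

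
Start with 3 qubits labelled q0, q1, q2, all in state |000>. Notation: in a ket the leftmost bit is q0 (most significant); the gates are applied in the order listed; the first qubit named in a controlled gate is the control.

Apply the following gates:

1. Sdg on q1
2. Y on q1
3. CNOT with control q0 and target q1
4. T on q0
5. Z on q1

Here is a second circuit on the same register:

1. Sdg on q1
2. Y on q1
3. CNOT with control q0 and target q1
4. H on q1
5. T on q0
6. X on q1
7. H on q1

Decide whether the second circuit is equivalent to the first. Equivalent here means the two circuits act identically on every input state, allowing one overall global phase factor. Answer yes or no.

Yes, they are equivalent — the unitaries differ by at most a global phase.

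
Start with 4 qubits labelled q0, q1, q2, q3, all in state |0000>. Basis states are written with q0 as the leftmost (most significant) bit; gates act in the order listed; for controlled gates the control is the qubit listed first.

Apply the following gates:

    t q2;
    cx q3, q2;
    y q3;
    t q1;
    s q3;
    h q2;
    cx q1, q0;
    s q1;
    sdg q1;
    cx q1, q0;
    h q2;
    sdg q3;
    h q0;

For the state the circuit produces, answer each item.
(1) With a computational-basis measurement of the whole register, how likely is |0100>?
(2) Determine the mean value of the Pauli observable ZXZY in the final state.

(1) The probability of measuring |0100> is 0. Key observation: gates 5-12 undo each other exactly, leaving only the rest of the circuit to track.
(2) In the final state, ZXZY has expectation 0.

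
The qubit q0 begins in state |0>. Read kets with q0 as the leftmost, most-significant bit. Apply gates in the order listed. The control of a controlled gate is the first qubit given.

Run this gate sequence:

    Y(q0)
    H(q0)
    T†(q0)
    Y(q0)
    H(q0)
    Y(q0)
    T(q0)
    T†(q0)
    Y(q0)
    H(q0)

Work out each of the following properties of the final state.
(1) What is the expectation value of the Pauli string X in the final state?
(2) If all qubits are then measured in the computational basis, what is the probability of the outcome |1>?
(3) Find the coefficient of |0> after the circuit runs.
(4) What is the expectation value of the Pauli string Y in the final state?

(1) The expectation value of X is sqrt(2)/2.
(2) The probability of measuring |1> is 1/2.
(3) The amplitude on |0> is sqrt(2)*exp(3*I*pi/4)/2.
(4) In the final state, Y has expectation sqrt(2)/2.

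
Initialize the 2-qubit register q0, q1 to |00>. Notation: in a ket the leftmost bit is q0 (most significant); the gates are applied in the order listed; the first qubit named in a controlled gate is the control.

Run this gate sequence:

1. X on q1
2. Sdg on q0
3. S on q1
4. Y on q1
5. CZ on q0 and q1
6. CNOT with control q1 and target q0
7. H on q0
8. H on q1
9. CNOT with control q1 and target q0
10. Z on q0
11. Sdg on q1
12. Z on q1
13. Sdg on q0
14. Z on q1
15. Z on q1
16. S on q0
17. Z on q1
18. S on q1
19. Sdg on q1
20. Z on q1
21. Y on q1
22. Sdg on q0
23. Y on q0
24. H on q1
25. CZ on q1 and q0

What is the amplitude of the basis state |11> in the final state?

|11> carries amplitude sqrt(2)*(-1 - I)/4 in the final state. Key observation: steps 11-18 multiply out to the identity, so the circuit reduces to the remaining gates.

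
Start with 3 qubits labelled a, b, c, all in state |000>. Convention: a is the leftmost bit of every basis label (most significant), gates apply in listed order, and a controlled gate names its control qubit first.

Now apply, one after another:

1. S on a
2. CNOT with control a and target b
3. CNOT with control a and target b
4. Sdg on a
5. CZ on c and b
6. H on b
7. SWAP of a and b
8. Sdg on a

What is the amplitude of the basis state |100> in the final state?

The amplitude on |100> is -sqrt(2)*I/2. Key observation: steps 1-4 multiply out to the identity, so the circuit reduces to the remaining gates.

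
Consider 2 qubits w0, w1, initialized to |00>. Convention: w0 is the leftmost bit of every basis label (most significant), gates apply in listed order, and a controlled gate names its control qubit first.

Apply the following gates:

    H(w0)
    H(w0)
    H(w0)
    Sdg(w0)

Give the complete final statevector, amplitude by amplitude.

After the circuit, the state carries amplitude sqrt(2)/2 on |00>, 0 on |01>, -sqrt(2)*I/2 on |10>, 0 on |11>. Key observation: steps 1-2 multiply out to the identity, so the circuit reduces to the remaining gates.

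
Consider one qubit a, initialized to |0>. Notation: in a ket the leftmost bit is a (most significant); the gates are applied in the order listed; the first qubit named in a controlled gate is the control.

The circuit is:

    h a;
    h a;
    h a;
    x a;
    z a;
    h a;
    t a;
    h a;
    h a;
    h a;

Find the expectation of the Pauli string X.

In the final state, X has expectation -1.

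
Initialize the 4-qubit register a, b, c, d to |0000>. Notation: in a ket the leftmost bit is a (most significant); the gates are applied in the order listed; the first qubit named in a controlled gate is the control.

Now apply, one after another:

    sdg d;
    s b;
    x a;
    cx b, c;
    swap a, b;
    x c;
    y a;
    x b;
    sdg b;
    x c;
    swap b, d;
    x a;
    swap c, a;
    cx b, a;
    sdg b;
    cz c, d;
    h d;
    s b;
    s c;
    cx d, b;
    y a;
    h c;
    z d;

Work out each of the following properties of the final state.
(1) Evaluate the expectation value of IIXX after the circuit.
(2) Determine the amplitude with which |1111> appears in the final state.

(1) In the final state, IIXX has expectation 0.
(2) The amplitude on |1111> is 1/2.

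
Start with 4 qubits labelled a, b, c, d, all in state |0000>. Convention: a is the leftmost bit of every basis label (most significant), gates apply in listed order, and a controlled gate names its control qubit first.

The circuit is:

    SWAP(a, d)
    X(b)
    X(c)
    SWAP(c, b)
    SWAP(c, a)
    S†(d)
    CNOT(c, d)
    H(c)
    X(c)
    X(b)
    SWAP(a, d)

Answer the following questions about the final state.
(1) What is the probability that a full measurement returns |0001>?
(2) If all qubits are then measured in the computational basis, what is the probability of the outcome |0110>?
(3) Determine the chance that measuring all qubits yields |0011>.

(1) The probability of measuring |0001> is 1/2.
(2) A full measurement returns |0110> with probability 0.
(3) The probability of measuring |0011> is 1/2.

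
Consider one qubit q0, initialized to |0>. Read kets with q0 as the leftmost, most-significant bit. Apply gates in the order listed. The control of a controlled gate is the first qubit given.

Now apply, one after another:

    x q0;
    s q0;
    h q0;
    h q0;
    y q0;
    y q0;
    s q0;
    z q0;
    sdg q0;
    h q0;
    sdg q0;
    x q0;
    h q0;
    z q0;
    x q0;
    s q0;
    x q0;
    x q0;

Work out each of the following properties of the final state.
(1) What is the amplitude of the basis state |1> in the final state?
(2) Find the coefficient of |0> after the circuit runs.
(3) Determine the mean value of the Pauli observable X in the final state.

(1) The amplitude on |1> is 1/2 + I/2.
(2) The final state's coefficient on |0> equals -1/2 - I/2.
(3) The observable X averages to -1.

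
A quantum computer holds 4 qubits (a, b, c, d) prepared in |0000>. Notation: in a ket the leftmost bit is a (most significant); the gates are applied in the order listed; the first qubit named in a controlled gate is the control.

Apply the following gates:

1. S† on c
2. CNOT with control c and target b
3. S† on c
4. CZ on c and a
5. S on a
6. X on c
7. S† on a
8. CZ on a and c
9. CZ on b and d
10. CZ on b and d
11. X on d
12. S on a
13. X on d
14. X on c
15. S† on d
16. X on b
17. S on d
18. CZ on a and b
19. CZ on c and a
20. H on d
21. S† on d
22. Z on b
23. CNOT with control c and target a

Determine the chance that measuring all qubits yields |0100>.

The probability of measuring |0100> is 1/2. Key observation: the block from step 9 through step 10 cancels to the identity and can be dropped.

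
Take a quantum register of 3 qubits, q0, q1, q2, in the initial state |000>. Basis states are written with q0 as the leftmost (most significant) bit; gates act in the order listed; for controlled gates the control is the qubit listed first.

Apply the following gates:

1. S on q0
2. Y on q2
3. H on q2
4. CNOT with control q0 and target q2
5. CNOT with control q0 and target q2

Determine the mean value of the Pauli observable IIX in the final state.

The expectation value of IIX is -1. Key observation: the block from step 4 through step 5 cancels to the identity and can be dropped.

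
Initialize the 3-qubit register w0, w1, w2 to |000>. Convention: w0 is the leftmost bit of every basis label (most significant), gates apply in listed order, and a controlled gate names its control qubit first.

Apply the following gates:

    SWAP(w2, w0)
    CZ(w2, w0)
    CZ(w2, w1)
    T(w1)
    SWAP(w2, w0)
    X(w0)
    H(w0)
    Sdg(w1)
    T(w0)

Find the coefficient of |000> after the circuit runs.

|000> carries amplitude sqrt(2)/2 in the final state.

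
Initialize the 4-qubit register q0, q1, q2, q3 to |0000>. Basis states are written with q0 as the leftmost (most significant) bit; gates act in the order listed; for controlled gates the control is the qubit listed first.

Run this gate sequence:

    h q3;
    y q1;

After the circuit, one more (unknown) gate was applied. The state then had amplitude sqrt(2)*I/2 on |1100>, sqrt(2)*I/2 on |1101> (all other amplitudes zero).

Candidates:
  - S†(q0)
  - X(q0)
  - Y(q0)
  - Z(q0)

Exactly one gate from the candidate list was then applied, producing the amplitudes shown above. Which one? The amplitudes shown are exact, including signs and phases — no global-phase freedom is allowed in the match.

The applied gate was X(q0).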